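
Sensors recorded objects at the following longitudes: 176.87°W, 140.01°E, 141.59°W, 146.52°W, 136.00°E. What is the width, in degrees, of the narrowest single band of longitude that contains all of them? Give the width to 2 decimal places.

Sort the longitudes: -176.87°, -146.52°, -141.59°, +136.00°, +140.01°.
Eastward gaps between consecutive values (wrapping around): 30.35°, 4.93°, 277.59°, 4.01°, 43.12°.
Largest gap = 277.59° ⇒ minimal covering band is its complement: 360° − 277.59° = 82.41°.
Band runs from +136.00° eastward to -141.59°, crossing the antimeridian.

82.41°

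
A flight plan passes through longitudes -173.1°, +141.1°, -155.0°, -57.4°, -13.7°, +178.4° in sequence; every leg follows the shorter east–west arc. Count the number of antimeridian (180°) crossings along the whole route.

Leg 1: -173.1° → +141.1°, shortest Δλ = -45.8° (west) — crosses 180°.
Leg 2: +141.1° → -155.0°, shortest Δλ = 63.9° (east) — crosses 180°.
Leg 3: -155.0° → -57.4°, shortest Δλ = 97.6° (east) — does not cross 180°.
Leg 4: -57.4° → -13.7°, shortest Δλ = 43.7° (east) — does not cross 180°.
Leg 5: -13.7° → +178.4°, shortest Δλ = -167.9° (west) — crosses 180°.
Total crossings: 3.

3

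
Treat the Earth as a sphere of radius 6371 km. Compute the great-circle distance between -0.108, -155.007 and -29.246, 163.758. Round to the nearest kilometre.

5440 km

Δλ = 163.758 − -155.007 = 318.765°; wrapped into (−180°, 180°]: -41.235°.
Δφ = -29.246 − -0.108 = -29.138°.
a = sin²(Δφ/2) + cos φ₁ · cos φ₂ · sin²(Δλ/2) = 0.171463.
c = 2·atan2(√a, √(1−a)) = 0.85387 rad → d = 6371·c ≈ 5439.98 km.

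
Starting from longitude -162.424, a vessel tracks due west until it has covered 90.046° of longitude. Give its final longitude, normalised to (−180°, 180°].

+107.530°

Start at -162.424°; shift −90.046° → -252.470°.
-252.470° lies outside (−180°, 180°]; add 360° → +107.530°.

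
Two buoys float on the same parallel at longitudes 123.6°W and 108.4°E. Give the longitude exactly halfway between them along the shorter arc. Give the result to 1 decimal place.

172.4°E

Signed shortest Δλ from -123.6° to +108.4° is -128.0°.
Midpoint longitude = -123.6° + (-128.0°)/2 = -123.6° − 64.0° = -187.6°.
Normalise into (−180°, 180°]: +172.4°.
(The naïve average (-123.6 + +108.4)/2 = -7.6° is on the wrong side of the globe.)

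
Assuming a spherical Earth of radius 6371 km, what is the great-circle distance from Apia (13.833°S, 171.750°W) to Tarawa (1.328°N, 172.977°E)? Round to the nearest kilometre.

Δλ = 172.977 − -171.750 = 344.727°; wrapped into (−180°, 180°]: -15.273°.
Δφ = 1.328 − -13.833 = 15.161°.
a = sin²(Δφ/2) + cos φ₁ · cos φ₂ · sin²(Δλ/2) = 0.034545.
c = 2·atan2(√a, √(1−a)) = 0.37390 rad → d = 6371·c ≈ 2382.12 km.

2382 km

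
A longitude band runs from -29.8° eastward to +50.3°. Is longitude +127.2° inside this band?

Band width going east from -29.8° to +50.3°: ((50.3 − -29.8) mod 360) = 80.1°.
Offset of +127.2° east of the west edge: ((127.2 − -29.8) mod 360) = 157.0°.
157.0° > 80.1° ⇒ outside.

No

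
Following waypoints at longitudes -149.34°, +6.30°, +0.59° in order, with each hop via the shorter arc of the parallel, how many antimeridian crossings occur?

0

Leg 1: -149.34° → +6.30°, shortest Δλ = 155.64° (east) — does not cross 180°.
Leg 2: +6.30° → +0.59°, shortest Δλ = -5.71° (west) — does not cross 180°.
Total crossings: 0.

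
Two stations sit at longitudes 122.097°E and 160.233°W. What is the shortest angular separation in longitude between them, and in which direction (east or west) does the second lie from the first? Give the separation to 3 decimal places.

Raw difference: -160.233 − 122.097 = -282.33°.
Normalise into (−180°, 180°]: -282.33° + 360° = 77.67°.
Positive ⇒ the second point lies to the east; separation 77.670°.

77.670° east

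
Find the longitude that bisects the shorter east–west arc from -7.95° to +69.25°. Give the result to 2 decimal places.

+30.65°

Signed shortest Δλ from -7.95° to +69.25° is +77.20°.
Midpoint longitude = -7.95° + (+77.20°)/2 = -7.95° + 38.60° = +30.65°.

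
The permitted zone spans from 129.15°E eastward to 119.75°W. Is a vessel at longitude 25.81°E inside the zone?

No

Band width going east from +129.15° to -119.75°: ((-119.75 − 129.15) mod 360) = 111.10°.
Offset of +25.81° east of the west edge: ((25.81 − 129.15) mod 360) = 256.66°.
256.66° > 111.10° ⇒ outside.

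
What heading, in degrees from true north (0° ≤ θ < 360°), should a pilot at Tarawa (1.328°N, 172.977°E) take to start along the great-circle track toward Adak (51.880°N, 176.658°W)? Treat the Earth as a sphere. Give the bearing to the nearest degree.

Δλ = -176.658 − 172.977 = -349.635°; wrapped into (−180°, 180°]: 10.365°.
θ = atan2( sin Δλ · cos φ₂ , cos φ₁ · sin φ₂ − sin φ₁ · cos φ₂ · cos Δλ )
  = atan2(0.11107, 0.77244) = 8.182° → normalised to [0°, 360°): 8.182°.

8°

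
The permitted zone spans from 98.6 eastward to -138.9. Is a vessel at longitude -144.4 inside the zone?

Yes

Band width going east from +98.6° to -138.9°: ((-138.9 − 98.6) mod 360) = 122.5°.
Offset of -144.4° east of the west edge: ((-144.4 − 98.6) mod 360) = 117.0°.
117.0° ≤ 122.5° ⇒ inside.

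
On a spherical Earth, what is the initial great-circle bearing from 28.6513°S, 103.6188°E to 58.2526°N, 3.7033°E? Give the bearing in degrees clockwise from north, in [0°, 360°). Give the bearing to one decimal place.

323.6°

Δλ = 3.7033 − 103.6188 = -99.9155°.
θ = atan2( sin Δλ · cos φ₂ , cos φ₁ · sin φ₂ − sin φ₁ · cos φ₂ · cos Δλ )
  = atan2(-0.51832, 0.70281) = -36.409° → normalised to [0°, 360°): 323.591°.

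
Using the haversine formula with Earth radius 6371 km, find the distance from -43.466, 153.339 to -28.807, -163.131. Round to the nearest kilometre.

4178 km

Δλ = -163.131 − 153.339 = -316.470°; wrapped into (−180°, 180°]: 43.530°.
Δφ = -28.807 − -43.466 = 14.659°.
a = sin²(Δφ/2) + cos φ₁ · cos φ₂ · sin²(Δλ/2) = 0.103716.
c = 2·atan2(√a, √(1−a)) = 0.65579 rad → d = 6371·c ≈ 4178.03 km.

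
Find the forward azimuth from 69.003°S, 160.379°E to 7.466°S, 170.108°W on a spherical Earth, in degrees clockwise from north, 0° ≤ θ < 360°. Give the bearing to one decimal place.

32.8°

Δλ = -170.108 − 160.379 = -330.487°; wrapped into (−180°, 180°]: 29.513°.
θ = atan2( sin Δλ · cos φ₂ , cos φ₁ · sin φ₂ − sin φ₁ · cos φ₂ · cos Δλ )
  = atan2(0.48844, 0.75901) = 32.762° → normalised to [0°, 360°): 32.762°.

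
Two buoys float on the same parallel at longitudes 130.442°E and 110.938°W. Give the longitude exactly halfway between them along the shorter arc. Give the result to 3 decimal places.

170.248°W

Signed shortest Δλ from +130.442° to -110.938° is +118.620°.
Midpoint longitude = +130.442° + (+118.620°)/2 = +130.442° + 59.310° = +189.752°.
Normalise into (−180°, 180°]: -170.248°.
(The naïve average (+130.442 + -110.938)/2 = 9.752° is on the wrong side of the globe.)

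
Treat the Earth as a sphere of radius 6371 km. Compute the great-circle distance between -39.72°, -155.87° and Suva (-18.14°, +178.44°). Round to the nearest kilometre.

Δλ = 178.44 − -155.87 = 334.31°; wrapped into (−180°, 180°]: -25.69°.
Δφ = -18.14 − -39.72 = 21.58°.
a = sin²(Δφ/2) + cos φ₁ · cos φ₂ · sin²(Δλ/2) = 0.071174.
c = 2·atan2(√a, √(1−a)) = 0.54011 rad → d = 6371·c ≈ 3441.03 km.

3441 km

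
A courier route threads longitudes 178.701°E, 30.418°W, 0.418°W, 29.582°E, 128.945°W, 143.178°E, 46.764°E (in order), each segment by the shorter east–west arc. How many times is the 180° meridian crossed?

Leg 1: +178.701° → -30.418°, shortest Δλ = 150.881° (east) — crosses 180°.
Leg 2: -30.418° → -0.418°, shortest Δλ = 30.0° (east) — does not cross 180°.
Leg 3: -0.418° → +29.582°, shortest Δλ = 30.0° (east) — does not cross 180°.
Leg 4: +29.582° → -128.945°, shortest Δλ = -158.527° (west) — does not cross 180°.
Leg 5: -128.945° → +143.178°, shortest Δλ = -87.877° (west) — crosses 180°.
Leg 6: +143.178° → +46.764°, shortest Δλ = -96.414° (west) — does not cross 180°.
Total crossings: 2.

2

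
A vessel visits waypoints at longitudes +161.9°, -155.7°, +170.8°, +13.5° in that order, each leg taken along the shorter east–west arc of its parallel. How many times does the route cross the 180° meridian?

Leg 1: +161.9° → -155.7°, shortest Δλ = 42.4° (east) — crosses 180°.
Leg 2: -155.7° → +170.8°, shortest Δλ = -33.5° (west) — crosses 180°.
Leg 3: +170.8° → +13.5°, shortest Δλ = -157.3° (west) — does not cross 180°.
Total crossings: 2.

2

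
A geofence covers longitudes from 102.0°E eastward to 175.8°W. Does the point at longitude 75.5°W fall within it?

Band width going east from +102.0° to -175.8°: ((-175.8 − 102.0) mod 360) = 82.2°.
Offset of -75.5° east of the west edge: ((-75.5 − 102.0) mod 360) = 182.5°.
182.5° > 82.2° ⇒ outside.

No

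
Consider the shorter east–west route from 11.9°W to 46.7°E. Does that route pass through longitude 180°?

No

Signed shortest Δλ = ((46.7 − -11.9 + 180) mod 360) − 180 = 58.6°.
Going east by 58.6° from -11.9° reaches +46.7° without touching 180°.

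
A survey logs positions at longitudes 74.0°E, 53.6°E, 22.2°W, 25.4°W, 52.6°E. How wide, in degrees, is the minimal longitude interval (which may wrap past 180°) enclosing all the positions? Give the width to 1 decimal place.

99.4°

Sort the longitudes: -25.4°, -22.2°, +52.6°, +53.6°, +74.0°.
Eastward gaps between consecutive values (wrapping around): 3.2°, 74.8°, 1.0°, 20.4°, 260.6°.
Largest gap = 260.6° ⇒ minimal covering band is its complement: 360° − 260.6° = 99.4°.
Band runs from -25.4° eastward to +74.0°.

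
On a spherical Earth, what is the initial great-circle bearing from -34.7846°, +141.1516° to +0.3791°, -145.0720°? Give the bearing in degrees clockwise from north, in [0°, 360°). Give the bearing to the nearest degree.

Δλ = -145.0720 − 141.1516 = -286.2236°; wrapped into (−180°, 180°]: 73.7764°.
θ = atan2( sin Δλ · cos φ₂ , cos φ₁ · sin φ₂ − sin φ₁ · cos φ₂ · cos Δλ )
  = atan2(0.96016, 0.16482) = 80.260° → normalised to [0°, 360°): 80.260°.

80°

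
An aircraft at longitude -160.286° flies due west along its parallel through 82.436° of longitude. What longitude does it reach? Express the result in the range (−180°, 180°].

Start at -160.286°; shift −82.436° → -242.722°.
-242.722° lies outside (−180°, 180°]; add 360° → +117.278°.

+117.278°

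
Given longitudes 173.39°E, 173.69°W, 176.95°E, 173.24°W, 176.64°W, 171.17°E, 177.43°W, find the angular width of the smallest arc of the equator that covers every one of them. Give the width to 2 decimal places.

15.59°

Sort the longitudes: -177.43°, -176.64°, -173.69°, -173.24°, +171.17°, +173.39°, +176.95°.
Eastward gaps between consecutive values (wrapping around): 0.79°, 2.95°, 0.45°, 344.41°, 2.22°, 3.56°, 5.62°.
Largest gap = 344.41° ⇒ minimal covering band is its complement: 360° − 344.41° = 15.59°.
Band runs from +171.17° eastward to -173.24°, crossing the antimeridian.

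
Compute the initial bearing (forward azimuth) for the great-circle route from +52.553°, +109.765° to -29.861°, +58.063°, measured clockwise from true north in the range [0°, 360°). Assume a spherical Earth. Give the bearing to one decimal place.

223.0°

Δλ = 58.063 − 109.765 = -51.702°.
θ = atan2( sin Δλ · cos φ₂ , cos φ₁ · sin φ₂ − sin φ₁ · cos φ₂ · cos Δλ )
  = atan2(-0.68060, -0.72944) = -136.984° → normalised to [0°, 360°): 223.016°.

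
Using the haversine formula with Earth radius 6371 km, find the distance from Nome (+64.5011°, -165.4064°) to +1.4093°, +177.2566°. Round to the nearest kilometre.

7154 km

Δλ = 177.2566 − -165.4064 = 342.6630°; wrapped into (−180°, 180°]: -17.3370°.
Δφ = 1.4093 − 64.5011 = -63.0918°.
a = sin²(Δφ/2) + cos φ₁ · cos φ₂ · sin²(Δλ/2) = 0.283495.
c = 2·atan2(√a, √(1−a)) = 1.12297 rad → d = 6371·c ≈ 7154.42 km.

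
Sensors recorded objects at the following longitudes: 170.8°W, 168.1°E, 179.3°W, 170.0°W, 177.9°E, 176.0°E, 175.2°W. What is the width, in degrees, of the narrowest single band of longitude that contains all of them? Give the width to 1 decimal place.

Sort the longitudes: -179.3°, -175.2°, -170.8°, -170.0°, +168.1°, +176.0°, +177.9°.
Eastward gaps between consecutive values (wrapping around): 4.1°, 4.4°, 0.8°, 338.1°, 7.9°, 1.9°, 2.8°.
Largest gap = 338.1° ⇒ minimal covering band is its complement: 360° − 338.1° = 21.9°.
Band runs from +168.1° eastward to -170.0°, crossing the antimeridian.

21.9°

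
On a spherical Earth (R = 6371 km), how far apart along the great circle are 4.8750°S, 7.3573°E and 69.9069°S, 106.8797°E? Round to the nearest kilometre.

9860 km

Δλ = 106.8797 − 7.3573 = 99.5224°.
Δφ = -69.9069 − -4.8750 = -65.0319°.
a = sin²(Δφ/2) + cos φ₁ · cos φ₂ · sin²(Δλ/2) = 0.488409.
c = 2·atan2(√a, √(1−a)) = 1.54761 rad → d = 6371·c ≈ 9859.84 km.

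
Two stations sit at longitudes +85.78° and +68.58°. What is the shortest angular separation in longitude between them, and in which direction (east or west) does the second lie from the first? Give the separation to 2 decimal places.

Raw difference: 68.58 − 85.78 = -17.2°.
Normalise into (−180°, 180°]: -17.2° stays -17.2°.
Negative ⇒ the second point lies to the west; separation 17.20°.

17.20° west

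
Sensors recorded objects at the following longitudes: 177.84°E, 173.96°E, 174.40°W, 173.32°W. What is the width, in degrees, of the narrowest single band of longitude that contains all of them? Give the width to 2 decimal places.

Sort the longitudes: -174.40°, -173.32°, +173.96°, +177.84°.
Eastward gaps between consecutive values (wrapping around): 1.08°, 347.28°, 3.88°, 7.76°.
Largest gap = 347.28° ⇒ minimal covering band is its complement: 360° − 347.28° = 12.72°.
Band runs from +173.96° eastward to -173.32°, crossing the antimeridian.

12.72°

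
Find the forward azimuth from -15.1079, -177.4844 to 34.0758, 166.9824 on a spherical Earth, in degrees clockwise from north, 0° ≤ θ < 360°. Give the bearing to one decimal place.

Δλ = 166.9824 − -177.4844 = 344.4668°; wrapped into (−180°, 180°]: -15.5332°.
θ = atan2( sin Δλ · cos φ₂ , cos φ₁ · sin φ₂ − sin φ₁ · cos φ₂ · cos Δλ )
  = atan2(-0.22182, 0.74892) = -16.498° → normalised to [0°, 360°): 343.502°.

343.5°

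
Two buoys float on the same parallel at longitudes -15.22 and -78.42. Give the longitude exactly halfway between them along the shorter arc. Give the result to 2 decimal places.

-46.82°

Signed shortest Δλ from -15.22° to -78.42° is -63.20°.
Midpoint longitude = -15.22° + (-63.20°)/2 = -15.22° − 31.60° = -46.82°.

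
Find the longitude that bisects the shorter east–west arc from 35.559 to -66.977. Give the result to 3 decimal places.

Signed shortest Δλ from +35.559° to -66.977° is -102.536°.
Midpoint longitude = +35.559° + (-102.536°)/2 = +35.559° − 51.268° = -15.709°.

-15.709°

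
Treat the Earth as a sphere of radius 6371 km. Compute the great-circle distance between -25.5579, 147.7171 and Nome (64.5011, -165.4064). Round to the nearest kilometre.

10799 km

Δλ = -165.4064 − 147.7171 = -313.1235°; wrapped into (−180°, 180°]: 46.8765°.
Δφ = 64.5011 − -25.5579 = 90.0590°.
a = sin²(Δφ/2) + cos φ₁ · cos φ₂ · sin²(Δλ/2) = 0.561960.
c = 2·atan2(√a, √(1−a)) = 1.69504 rad → d = 6371·c ≈ 10799.07 km.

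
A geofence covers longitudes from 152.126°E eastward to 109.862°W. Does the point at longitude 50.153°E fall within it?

No

Band width going east from +152.126° to -109.862°: ((-109.862 − 152.126) mod 360) = 98.012°.
Offset of +50.153° east of the west edge: ((50.153 − 152.126) mod 360) = 258.027°.
258.027° > 98.012° ⇒ outside.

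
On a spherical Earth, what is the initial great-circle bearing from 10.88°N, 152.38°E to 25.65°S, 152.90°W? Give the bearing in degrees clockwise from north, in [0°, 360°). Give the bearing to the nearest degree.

Δλ = -152.90 − 152.38 = -305.28°; wrapped into (−180°, 180°]: 54.72°.
θ = atan2( sin Δλ · cos φ₂ , cos φ₁ · sin φ₂ − sin φ₁ · cos φ₂ · cos Δλ )
  = atan2(0.73589, -0.52337) = 125.420° → normalised to [0°, 360°): 125.420°.

125°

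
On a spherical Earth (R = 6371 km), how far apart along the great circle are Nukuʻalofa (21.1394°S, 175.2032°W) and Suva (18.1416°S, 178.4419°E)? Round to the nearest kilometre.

744 km

Δλ = 178.4419 − -175.2032 = 353.6451°; wrapped into (−180°, 180°]: -6.3549°.
Δφ = -18.1416 − -21.1394 = 2.9978°.
a = sin²(Δφ/2) + cos φ₁ · cos φ₂ · sin²(Δλ/2) = 0.003407.
c = 2·atan2(√a, √(1−a)) = 0.11681 rad → d = 6371·c ≈ 744.21 km.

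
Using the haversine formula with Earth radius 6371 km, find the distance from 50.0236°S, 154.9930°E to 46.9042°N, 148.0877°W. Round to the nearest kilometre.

Δλ = -148.0877 − 154.9930 = -303.0807°; wrapped into (−180°, 180°]: 56.9193°.
Δφ = 46.9042 − -50.0236 = 96.9278°.
a = sin²(Δφ/2) + cos φ₁ · cos φ₂ · sin²(Δλ/2) = 0.659990.
c = 2·atan2(√a, √(1−a)) = 1.89651 rad → d = 6371·c ≈ 12082.64 km.

12083 km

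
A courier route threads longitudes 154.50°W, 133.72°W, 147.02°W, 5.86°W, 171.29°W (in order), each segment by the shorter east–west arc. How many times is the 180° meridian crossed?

Leg 1: -154.50° → -133.72°, shortest Δλ = 20.78° (east) — does not cross 180°.
Leg 2: -133.72° → -147.02°, shortest Δλ = -13.3° (west) — does not cross 180°.
Leg 3: -147.02° → -5.86°, shortest Δλ = 141.16° (east) — does not cross 180°.
Leg 4: -5.86° → -171.29°, shortest Δλ = -165.43° (west) — does not cross 180°.
Total crossings: 0.

0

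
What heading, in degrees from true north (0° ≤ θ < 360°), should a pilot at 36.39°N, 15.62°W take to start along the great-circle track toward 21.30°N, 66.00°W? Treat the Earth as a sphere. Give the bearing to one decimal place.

Δλ = -66.00 − -15.62 = -50.38°.
θ = atan2( sin Δλ · cos φ₂ , cos φ₁ · sin φ₂ − sin φ₁ · cos φ₂ · cos Δλ )
  = atan2(-0.71767, -0.06007) = -94.785° → normalised to [0°, 360°): 265.215°.

265.2°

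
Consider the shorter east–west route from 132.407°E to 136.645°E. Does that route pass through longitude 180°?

No

Signed shortest Δλ = ((136.645 − 132.407 + 180) mod 360) − 180 = 4.238°.
Going east by 4.238° from +132.407° reaches +136.645° without touching 180°.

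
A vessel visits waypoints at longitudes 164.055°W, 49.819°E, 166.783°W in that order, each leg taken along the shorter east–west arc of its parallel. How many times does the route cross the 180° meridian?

Leg 1: -164.055° → +49.819°, shortest Δλ = -146.126° (west) — crosses 180°.
Leg 2: +49.819° → -166.783°, shortest Δλ = 143.398° (east) — crosses 180°.
Total crossings: 2.

2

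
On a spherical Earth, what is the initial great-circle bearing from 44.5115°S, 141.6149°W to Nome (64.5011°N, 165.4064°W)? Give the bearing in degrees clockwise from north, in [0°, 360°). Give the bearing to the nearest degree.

349°

Δλ = -165.4064 − -141.6149 = -23.7915°.
θ = atan2( sin Δλ · cos φ₂ , cos φ₁ · sin φ₂ − sin φ₁ · cos φ₂ · cos Δλ )
  = atan2(-0.17367, 0.91980) = -10.692° → normalised to [0°, 360°): 349.308°.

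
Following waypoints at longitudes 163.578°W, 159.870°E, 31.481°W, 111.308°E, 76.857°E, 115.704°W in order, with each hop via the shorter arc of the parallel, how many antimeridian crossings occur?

3

Leg 1: -163.578° → +159.870°, shortest Δλ = -36.552° (west) — crosses 180°.
Leg 2: +159.870° → -31.481°, shortest Δλ = 168.649° (east) — crosses 180°.
Leg 3: -31.481° → +111.308°, shortest Δλ = 142.789° (east) — does not cross 180°.
Leg 4: +111.308° → +76.857°, shortest Δλ = -34.451° (west) — does not cross 180°.
Leg 5: +76.857° → -115.704°, shortest Δλ = 167.439° (east) — crosses 180°.
Total crossings: 3.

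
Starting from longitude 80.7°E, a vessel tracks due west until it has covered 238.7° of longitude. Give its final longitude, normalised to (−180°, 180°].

158.0°W

Start at +80.7°; shift −238.7° → -158.0°.
-158.0° already lies in (−180°, 180°].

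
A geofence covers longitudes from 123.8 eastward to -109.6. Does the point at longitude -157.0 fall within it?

Band width going east from +123.8° to -109.6°: ((-109.6 − 123.8) mod 360) = 126.6°.
Offset of -157.0° east of the west edge: ((-157.0 − 123.8) mod 360) = 79.2°.
79.2° ≤ 126.6° ⇒ inside.

Yes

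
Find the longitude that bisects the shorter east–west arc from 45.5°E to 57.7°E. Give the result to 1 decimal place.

Signed shortest Δλ from +45.5° to +57.7° is +12.2°.
Midpoint longitude = +45.5° + (+12.2°)/2 = +45.5° + 6.1° = +51.6°.

51.6°E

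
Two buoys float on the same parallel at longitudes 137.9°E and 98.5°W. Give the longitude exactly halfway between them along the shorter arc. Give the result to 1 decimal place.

160.3°W

Signed shortest Δλ from +137.9° to -98.5° is +123.6°.
Midpoint longitude = +137.9° + (+123.6°)/2 = +137.9° + 61.8° = +199.7°.
Normalise into (−180°, 180°]: -160.3°.
(The naïve average (+137.9 + -98.5)/2 = 19.7° is on the wrong side of the globe.)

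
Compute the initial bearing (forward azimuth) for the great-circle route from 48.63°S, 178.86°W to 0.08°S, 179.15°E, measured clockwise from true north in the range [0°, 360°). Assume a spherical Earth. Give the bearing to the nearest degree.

Δλ = 179.15 − -178.86 = 358.01°; wrapped into (−180°, 180°]: -1.99°.
θ = atan2( sin Δλ · cos φ₂ , cos φ₁ · sin φ₂ − sin φ₁ · cos φ₂ · cos Δλ )
  = atan2(-0.03473, 0.74908) = -2.654° → normalised to [0°, 360°): 357.346°.

357°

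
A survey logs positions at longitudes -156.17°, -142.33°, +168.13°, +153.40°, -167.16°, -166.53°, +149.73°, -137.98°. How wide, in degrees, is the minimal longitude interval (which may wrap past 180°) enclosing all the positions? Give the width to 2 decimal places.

72.29°

Sort the longitudes: -167.16°, -166.53°, -156.17°, -142.33°, -137.98°, +149.73°, +153.40°, +168.13°.
Eastward gaps between consecutive values (wrapping around): 0.63°, 10.36°, 13.84°, 4.35°, 287.71°, 3.67°, 14.73°, 24.71°.
Largest gap = 287.71° ⇒ minimal covering band is its complement: 360° − 287.71° = 72.29°.
Band runs from +149.73° eastward to -137.98°, crossing the antimeridian.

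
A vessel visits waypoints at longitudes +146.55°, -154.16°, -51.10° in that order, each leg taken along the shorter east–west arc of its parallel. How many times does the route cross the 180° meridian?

Leg 1: +146.55° → -154.16°, shortest Δλ = 59.29° (east) — crosses 180°.
Leg 2: -154.16° → -51.10°, shortest Δλ = 103.06° (east) — does not cross 180°.
Total crossings: 1.

1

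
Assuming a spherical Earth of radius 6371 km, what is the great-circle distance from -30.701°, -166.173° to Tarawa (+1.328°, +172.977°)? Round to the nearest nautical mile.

Δλ = 172.977 − -166.173 = 339.150°; wrapped into (−180°, 180°]: -20.850°.
Δφ = 1.328 − -30.701 = 32.029°.
a = sin²(Δφ/2) + cos φ₁ · cos φ₂ · sin²(Δλ/2) = 0.104256.
c = 2·atan2(√a, √(1−a)) = 0.65756 rad → d = 6371·c ≈ 4189.29 km ≈ 2262.03 nmi.

2262 nmi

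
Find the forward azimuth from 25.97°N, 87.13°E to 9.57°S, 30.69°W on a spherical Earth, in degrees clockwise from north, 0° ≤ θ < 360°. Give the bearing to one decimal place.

273.4°

Δλ = -30.69 − 87.13 = -117.82°.
θ = atan2( sin Δλ · cos φ₂ , cos φ₁ · sin φ₂ − sin φ₁ · cos φ₂ · cos Δλ )
  = atan2(-0.87211, 0.05206) = -86.584° → normalised to [0°, 360°): 273.416°.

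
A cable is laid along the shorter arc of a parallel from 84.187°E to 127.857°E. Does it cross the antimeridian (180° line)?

Signed shortest Δλ = ((127.857 − 84.187 + 180) mod 360) − 180 = 43.67°.
Going east by 43.67° from +84.187° reaches +127.857° without touching 180°.

No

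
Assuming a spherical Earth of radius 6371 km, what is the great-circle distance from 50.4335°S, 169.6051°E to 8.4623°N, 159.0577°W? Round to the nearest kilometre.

Δλ = -159.0577 − 169.6051 = -328.6628°; wrapped into (−180°, 180°]: 31.3372°.
Δφ = 8.4623 − -50.4335 = 58.8958°.
a = sin²(Δφ/2) + cos φ₁ · cos φ₂ · sin²(Δλ/2) = 0.287657.
c = 2·atan2(√a, √(1−a)) = 1.13218 rad → d = 6371·c ≈ 7213.12 km.

7213 km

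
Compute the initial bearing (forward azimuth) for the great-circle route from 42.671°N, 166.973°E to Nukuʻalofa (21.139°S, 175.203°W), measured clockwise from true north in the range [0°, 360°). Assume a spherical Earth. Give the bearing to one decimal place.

Δλ = -175.203 − 166.973 = -342.176°; wrapped into (−180°, 180°]: 17.824°.
θ = atan2( sin Δλ · cos φ₂ , cos φ₁ · sin φ₂ − sin φ₁ · cos φ₂ · cos Δλ )
  = atan2(0.28550, -0.86699) = 161.774° → normalised to [0°, 360°): 161.774°.

161.8°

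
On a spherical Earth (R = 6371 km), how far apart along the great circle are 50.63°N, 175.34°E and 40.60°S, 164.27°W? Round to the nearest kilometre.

10337 km

Δλ = -164.27 − 175.34 = -339.61°; wrapped into (−180°, 180°]: 20.39°.
Δφ = -40.60 − 50.63 = -91.23°.
a = sin²(Δφ/2) + cos φ₁ · cos φ₂ · sin²(Δλ/2) = 0.525822.
c = 2·atan2(√a, √(1−a)) = 1.62246 rad → d = 6371·c ≈ 10336.71 km.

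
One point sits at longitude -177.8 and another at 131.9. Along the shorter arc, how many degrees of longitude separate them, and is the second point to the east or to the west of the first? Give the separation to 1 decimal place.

Raw difference: 131.9 − -177.8 = 309.7°.
Normalise into (−180°, 180°]: 309.7° − 360° = -50.3°.
Negative ⇒ the second point lies to the west; separation 50.3°.

50.3° west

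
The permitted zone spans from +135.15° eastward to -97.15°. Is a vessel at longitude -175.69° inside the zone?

Yes

Band width going east from +135.15° to -97.15°: ((-97.15 − 135.15) mod 360) = 127.70°.
Offset of -175.69° east of the west edge: ((-175.69 − 135.15) mod 360) = 49.16°.
49.16° ≤ 127.70° ⇒ inside.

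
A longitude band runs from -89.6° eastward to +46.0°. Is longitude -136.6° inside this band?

No

Band width going east from -89.6° to +46.0°: ((46.0 − -89.6) mod 360) = 135.6°.
Offset of -136.6° east of the west edge: ((-136.6 − -89.6) mod 360) = 313.0°.
313.0° > 135.6° ⇒ outside.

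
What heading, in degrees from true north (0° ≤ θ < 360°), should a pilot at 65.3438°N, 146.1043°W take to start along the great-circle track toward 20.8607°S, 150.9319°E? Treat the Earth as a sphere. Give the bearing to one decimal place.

237.3°

Δλ = 150.9319 − -146.1043 = 297.0362°; wrapped into (−180°, 180°]: -62.9638°.
θ = atan2( sin Δλ · cos φ₂ , cos φ₁ · sin φ₂ − sin φ₁ · cos φ₂ · cos Δλ )
  = atan2(-0.83233, -0.53458) = -122.712° → normalised to [0°, 360°): 237.288°.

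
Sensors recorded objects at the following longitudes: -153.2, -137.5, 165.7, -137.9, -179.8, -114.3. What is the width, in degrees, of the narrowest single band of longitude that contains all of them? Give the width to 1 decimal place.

80.0°

Sort the longitudes: -179.8°, -153.2°, -137.9°, -137.5°, -114.3°, +165.7°.
Eastward gaps between consecutive values (wrapping around): 26.6°, 15.3°, 0.4°, 23.2°, 280.0°, 14.5°.
Largest gap = 280.0° ⇒ minimal covering band is its complement: 360° − 280.0° = 80.0°.
Band runs from +165.7° eastward to -114.3°, crossing the antimeridian.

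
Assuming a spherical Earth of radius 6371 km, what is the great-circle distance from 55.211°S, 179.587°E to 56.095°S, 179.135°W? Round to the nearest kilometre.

Δλ = -179.135 − 179.587 = -358.722°; wrapped into (−180°, 180°]: 1.278°.
Δφ = -56.095 − -55.211 = -0.884°.
a = sin²(Δφ/2) + cos φ₁ · cos φ₂ · sin²(Δλ/2) = 0.000099.
c = 2·atan2(√a, √(1−a)) = 0.01991 rad → d = 6371·c ≈ 126.84 km.

127 km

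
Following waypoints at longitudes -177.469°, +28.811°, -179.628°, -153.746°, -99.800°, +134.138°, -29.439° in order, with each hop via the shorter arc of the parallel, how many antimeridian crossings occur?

Leg 1: -177.469° → +28.811°, shortest Δλ = -153.72° (west) — crosses 180°.
Leg 2: +28.811° → -179.628°, shortest Δλ = 151.561° (east) — crosses 180°.
Leg 3: -179.628° → -153.746°, shortest Δλ = 25.882° (east) — does not cross 180°.
Leg 4: -153.746° → -99.800°, shortest Δλ = 53.946° (east) — does not cross 180°.
Leg 5: -99.800° → +134.138°, shortest Δλ = -126.062° (west) — crosses 180°.
Leg 6: +134.138° → -29.439°, shortest Δλ = -163.577° (west) — does not cross 180°.
Total crossings: 3.

3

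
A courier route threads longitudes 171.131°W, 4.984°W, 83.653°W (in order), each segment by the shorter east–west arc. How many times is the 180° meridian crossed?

0

Leg 1: -171.131° → -4.984°, shortest Δλ = 166.147° (east) — does not cross 180°.
Leg 2: -4.984° → -83.653°, shortest Δλ = -78.669° (west) — does not cross 180°.
Total crossings: 0.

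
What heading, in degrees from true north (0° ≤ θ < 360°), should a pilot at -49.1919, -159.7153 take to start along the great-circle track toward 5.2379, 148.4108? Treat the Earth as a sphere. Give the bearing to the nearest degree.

Δλ = 148.4108 − -159.7153 = 308.1261°; wrapped into (−180°, 180°]: -51.8739°.
θ = atan2( sin Δλ · cos φ₂ , cos φ₁ · sin φ₂ − sin φ₁ · cos φ₂ · cos Δλ )
  = atan2(-0.78337, 0.52502) = -56.170° → normalised to [0°, 360°): 303.830°.

304°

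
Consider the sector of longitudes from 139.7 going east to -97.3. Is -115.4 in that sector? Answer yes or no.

Band width going east from +139.7° to -97.3°: ((-97.3 − 139.7) mod 360) = 123.0°.
Offset of -115.4° east of the west edge: ((-115.4 − 139.7) mod 360) = 104.9°.
104.9° ≤ 123.0° ⇒ inside.

Yes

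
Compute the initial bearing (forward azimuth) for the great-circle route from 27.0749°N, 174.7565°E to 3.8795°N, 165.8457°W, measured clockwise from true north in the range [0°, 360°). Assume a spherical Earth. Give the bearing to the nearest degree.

Δλ = -165.8457 − 174.7565 = -340.6022°; wrapped into (−180°, 180°]: 19.3978°.
θ = atan2( sin Δλ · cos φ₂ , cos φ₁ · sin φ₂ − sin φ₁ · cos φ₂ · cos Δλ )
  = atan2(0.33136, -0.36809) = 138.006° → normalised to [0°, 360°): 138.006°.

138°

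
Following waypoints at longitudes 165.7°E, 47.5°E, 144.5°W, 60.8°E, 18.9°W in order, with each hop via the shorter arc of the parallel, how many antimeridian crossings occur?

Leg 1: +165.7° → +47.5°, shortest Δλ = -118.2° (west) — does not cross 180°.
Leg 2: +47.5° → -144.5°, shortest Δλ = 168.0° (east) — crosses 180°.
Leg 3: -144.5° → +60.8°, shortest Δλ = -154.7° (west) — crosses 180°.
Leg 4: +60.8° → -18.9°, shortest Δλ = -79.7° (west) — does not cross 180°.
Total crossings: 2.

2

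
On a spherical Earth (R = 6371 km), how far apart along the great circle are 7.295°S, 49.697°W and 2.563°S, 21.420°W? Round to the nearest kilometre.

Δλ = -21.420 − -49.697 = 28.277°.
Δφ = -2.563 − -7.295 = 4.732°.
a = sin²(Δφ/2) + cos φ₁ · cos φ₂ · sin²(Δλ/2) = 0.060828.
c = 2·atan2(√a, √(1−a)) = 0.49841 rad → d = 6371·c ≈ 3175.37 km.

3175 km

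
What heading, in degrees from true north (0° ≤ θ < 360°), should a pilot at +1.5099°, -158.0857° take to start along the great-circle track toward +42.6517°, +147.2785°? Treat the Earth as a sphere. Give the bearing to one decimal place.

318.0°

Δλ = 147.2785 − -158.0857 = 305.3642°; wrapped into (−180°, 180°]: -54.6358°.
θ = atan2( sin Δλ · cos φ₂ , cos φ₁ · sin φ₂ − sin φ₁ · cos φ₂ · cos Δλ )
  = atan2(-0.59978, 0.66609) = -42.002° → normalised to [0°, 360°): 317.998°.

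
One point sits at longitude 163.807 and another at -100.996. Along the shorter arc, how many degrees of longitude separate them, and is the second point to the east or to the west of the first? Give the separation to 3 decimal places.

95.197° east

Raw difference: -100.996 − 163.807 = -264.803°.
Normalise into (−180°, 180°]: -264.803° + 360° = 95.197°.
Positive ⇒ the second point lies to the east; separation 95.197°.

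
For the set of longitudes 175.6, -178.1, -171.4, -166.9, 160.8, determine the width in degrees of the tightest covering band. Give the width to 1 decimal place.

Sort the longitudes: -178.1°, -171.4°, -166.9°, +160.8°, +175.6°.
Eastward gaps between consecutive values (wrapping around): 6.7°, 4.5°, 327.7°, 14.8°, 6.3°.
Largest gap = 327.7° ⇒ minimal covering band is its complement: 360° − 327.7° = 32.3°.
Band runs from +160.8° eastward to -166.9°, crossing the antimeridian.

32.3°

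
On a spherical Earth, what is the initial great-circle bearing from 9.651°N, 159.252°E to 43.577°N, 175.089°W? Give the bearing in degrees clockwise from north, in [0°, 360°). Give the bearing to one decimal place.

28.8°

Δλ = -175.089 − 159.252 = -334.341°; wrapped into (−180°, 180°]: 25.659°.
θ = atan2( sin Δλ · cos φ₂ , cos φ₁ · sin φ₂ − sin φ₁ · cos φ₂ · cos Δλ )
  = atan2(0.31370, 0.57010) = 28.822° → normalised to [0°, 360°): 28.822°.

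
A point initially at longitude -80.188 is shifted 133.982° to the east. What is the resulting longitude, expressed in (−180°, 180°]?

+53.794°

Start at -80.188°; shift +133.982° → +53.794°.
+53.794° already lies in (−180°, 180°].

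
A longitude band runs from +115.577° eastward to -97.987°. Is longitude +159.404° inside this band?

Yes

Band width going east from +115.577° to -97.987°: ((-97.987 − 115.577) mod 360) = 146.436°.
Offset of +159.404° east of the west edge: ((159.404 − 115.577) mod 360) = 43.827°.
43.827° ≤ 146.436° ⇒ inside.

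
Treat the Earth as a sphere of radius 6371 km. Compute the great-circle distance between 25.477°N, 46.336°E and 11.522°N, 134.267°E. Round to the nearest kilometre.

9255 km

Δλ = 134.267 − 46.336 = 87.931°.
Δφ = 11.522 − 25.477 = -13.955°.
a = sin²(Δφ/2) + cos φ₁ · cos φ₂ · sin²(Δλ/2) = 0.441072.
c = 2·atan2(√a, √(1−a)) = 1.45267 rad → d = 6371·c ≈ 9254.94 km.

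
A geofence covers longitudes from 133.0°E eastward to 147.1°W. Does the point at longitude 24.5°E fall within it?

Band width going east from +133.0° to -147.1°: ((-147.1 − 133.0) mod 360) = 79.9°.
Offset of +24.5° east of the west edge: ((24.5 − 133.0) mod 360) = 251.5°.
251.5° > 79.9° ⇒ outside.

No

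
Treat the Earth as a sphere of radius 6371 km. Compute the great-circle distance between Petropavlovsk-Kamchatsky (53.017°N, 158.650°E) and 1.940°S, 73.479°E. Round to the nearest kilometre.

9857 km

Δλ = 73.479 − 158.650 = -85.171°.
Δφ = -1.940 − 53.017 = -54.957°.
a = sin²(Δφ/2) + cos φ₁ · cos φ₂ · sin²(Δλ/2) = 0.488215.
c = 2·atan2(√a, √(1−a)) = 1.54722 rad → d = 6371·c ≈ 9857.36 km.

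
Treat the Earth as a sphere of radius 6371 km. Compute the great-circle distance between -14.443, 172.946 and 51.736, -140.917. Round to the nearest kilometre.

Δλ = -140.917 − 172.946 = -313.863°; wrapped into (−180°, 180°]: 46.137°.
Δφ = 51.736 − -14.443 = 66.179°.
a = sin²(Δφ/2) + cos φ₁ · cos φ₂ · sin²(Δλ/2) = 0.390135.
c = 2·atan2(√a, √(1−a)) = 1.34926 rad → d = 6371·c ≈ 8596.13 km.

8596 km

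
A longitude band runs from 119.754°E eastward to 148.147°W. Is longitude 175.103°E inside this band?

Yes

Band width going east from +119.754° to -148.147°: ((-148.147 − 119.754) mod 360) = 92.099°.
Offset of +175.103° east of the west edge: ((175.103 − 119.754) mod 360) = 55.349°.
55.349° ≤ 92.099° ⇒ inside.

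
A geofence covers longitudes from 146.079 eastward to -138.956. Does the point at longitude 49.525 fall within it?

No

Band width going east from +146.079° to -138.956°: ((-138.956 − 146.079) mod 360) = 74.965°.
Offset of +49.525° east of the west edge: ((49.525 − 146.079) mod 360) = 263.446°.
263.446° > 74.965° ⇒ outside.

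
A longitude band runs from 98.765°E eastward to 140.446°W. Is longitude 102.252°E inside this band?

Band width going east from +98.765° to -140.446°: ((-140.446 − 98.765) mod 360) = 120.789°.
Offset of +102.252° east of the west edge: ((102.252 − 98.765) mod 360) = 3.487°.
3.487° ≤ 120.789° ⇒ inside.

Yes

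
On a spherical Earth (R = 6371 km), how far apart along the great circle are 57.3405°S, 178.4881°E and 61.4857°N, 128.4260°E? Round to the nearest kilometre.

Δλ = 128.4260 − 178.4881 = -50.0621°.
Δφ = 61.4857 − -57.3405 = 118.8262°.
a = sin²(Δφ/2) + cos φ₁ · cos φ₂ · sin²(Δλ/2) = 0.787196.
c = 2·atan2(√a, √(1−a)) = 2.18266 rad → d = 6371·c ≈ 13905.71 km.

13906 km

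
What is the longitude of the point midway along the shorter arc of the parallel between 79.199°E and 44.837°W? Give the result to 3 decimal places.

Signed shortest Δλ from +79.199° to -44.837° is -124.036°.
Midpoint longitude = +79.199° + (-124.036°)/2 = +79.199° − 62.018° = +17.181°.

17.181°E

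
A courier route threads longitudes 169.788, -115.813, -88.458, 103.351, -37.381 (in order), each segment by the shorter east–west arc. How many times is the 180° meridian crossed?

2

Leg 1: +169.788° → -115.813°, shortest Δλ = 74.399° (east) — crosses 180°.
Leg 2: -115.813° → -88.458°, shortest Δλ = 27.355° (east) — does not cross 180°.
Leg 3: -88.458° → +103.351°, shortest Δλ = -168.191° (west) — crosses 180°.
Leg 4: +103.351° → -37.381°, shortest Δλ = -140.732° (west) — does not cross 180°.
Total crossings: 2.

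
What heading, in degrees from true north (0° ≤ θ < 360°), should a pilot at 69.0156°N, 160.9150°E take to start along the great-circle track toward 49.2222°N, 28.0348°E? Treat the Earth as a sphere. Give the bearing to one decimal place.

325.1°

Δλ = 28.0348 − 160.9150 = -132.8802°.
θ = atan2( sin Δλ · cos φ₂ , cos φ₁ · sin φ₂ − sin φ₁ · cos φ₂ · cos Δλ )
  = atan2(-0.47860, 0.68614) = -34.897° → normalised to [0°, 360°): 325.103°.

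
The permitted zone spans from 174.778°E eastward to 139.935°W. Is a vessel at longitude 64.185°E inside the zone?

Band width going east from +174.778° to -139.935°: ((-139.935 − 174.778) mod 360) = 45.287°.
Offset of +64.185° east of the west edge: ((64.185 − 174.778) mod 360) = 249.407°.
249.407° > 45.287° ⇒ outside.

No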